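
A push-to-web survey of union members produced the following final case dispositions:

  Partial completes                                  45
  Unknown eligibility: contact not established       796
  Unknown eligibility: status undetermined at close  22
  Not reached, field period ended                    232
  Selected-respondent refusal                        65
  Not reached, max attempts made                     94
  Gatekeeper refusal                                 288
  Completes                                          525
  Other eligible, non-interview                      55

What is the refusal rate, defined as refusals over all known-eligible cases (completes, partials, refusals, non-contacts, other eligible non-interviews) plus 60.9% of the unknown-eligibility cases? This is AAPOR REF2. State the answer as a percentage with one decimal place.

19.6%

Refused = 288 + 65 = 353
No contact after all attempts = 232 + 94 = 326
Eligibility not determined = 796 + 22 = 818
Top: 353
Eligible (known): 525 + 45 + 353 + 326 + 55 = 1304
e × U: 0.6090 × 818 = 498.16
Denominator: 1304 + 498.16 = 1802.16
REF2 = 353 / 1802.16 = 0.1959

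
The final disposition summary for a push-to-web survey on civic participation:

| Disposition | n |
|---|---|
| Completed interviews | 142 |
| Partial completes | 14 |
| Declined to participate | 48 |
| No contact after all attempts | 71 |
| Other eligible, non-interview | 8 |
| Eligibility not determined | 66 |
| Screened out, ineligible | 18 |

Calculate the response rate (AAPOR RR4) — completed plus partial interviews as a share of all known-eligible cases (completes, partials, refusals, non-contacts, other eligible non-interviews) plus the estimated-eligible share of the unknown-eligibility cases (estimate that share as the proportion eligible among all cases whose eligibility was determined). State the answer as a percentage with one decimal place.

45.2%

Top: 142 + 14 = 156
Eligible (known): 142 + 14 + 48 + 71 + 8 = 283
e = 283 / (283 + 18) = 283 / 301 = 0.9402
Estimated eligible among unknowns: 0.9402 × 66 = 62.05
Denom: 283 + 62.05 = 345.05
RR4 = 156 / 345.05 = 0.4521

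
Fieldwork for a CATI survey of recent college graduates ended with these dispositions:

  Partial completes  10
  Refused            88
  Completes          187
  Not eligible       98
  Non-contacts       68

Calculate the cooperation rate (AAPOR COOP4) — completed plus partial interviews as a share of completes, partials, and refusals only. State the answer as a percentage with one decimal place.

Num: 187 + 10 = 197
Denom: 187 + 10 + 88 = 285
COOP4 = 197 / 285 = 0.6912

69.1%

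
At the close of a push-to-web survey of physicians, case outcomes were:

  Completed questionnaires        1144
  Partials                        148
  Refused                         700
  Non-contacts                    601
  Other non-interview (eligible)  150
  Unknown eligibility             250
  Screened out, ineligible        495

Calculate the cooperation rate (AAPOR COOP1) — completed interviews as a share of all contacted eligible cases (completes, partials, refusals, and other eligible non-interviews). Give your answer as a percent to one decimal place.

Top = 1144
Denominator = 1144 + 148 + 700 + 150 = 2142
COOP1 = 1144 / 2142 = 0.5341

53.4%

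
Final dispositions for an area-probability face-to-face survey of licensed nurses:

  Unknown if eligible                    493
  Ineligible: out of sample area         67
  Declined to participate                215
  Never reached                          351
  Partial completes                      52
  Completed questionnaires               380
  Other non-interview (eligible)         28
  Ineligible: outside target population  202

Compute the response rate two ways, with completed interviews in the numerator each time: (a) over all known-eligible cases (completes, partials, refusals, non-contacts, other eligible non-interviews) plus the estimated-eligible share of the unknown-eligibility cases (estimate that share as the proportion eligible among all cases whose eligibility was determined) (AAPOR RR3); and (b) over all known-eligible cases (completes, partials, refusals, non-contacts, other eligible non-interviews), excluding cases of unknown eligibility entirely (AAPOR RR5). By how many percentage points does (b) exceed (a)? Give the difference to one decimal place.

Out of scope = 202 + 67 = 269
Top = 380
Eligible (known) = 380 + 52 + 215 + 351 + 28 = 1026
e = 1026 / (1026 + 269) = 1026 / 1295 = 0.7923
Eligible share of unknowns = 0.7923 × 493 = 390.60
Denominator = 1026 + 390.60 = 1416.60
RR3 = 380 / 1416.60 = 0.2682
Denominator = 380 + 52 + 215 + 351 + 28 = 1026
RR5 = 380 / 1026 = 0.3704
Difference = 37.04 − 26.82 = 10.22 percentage points

10.2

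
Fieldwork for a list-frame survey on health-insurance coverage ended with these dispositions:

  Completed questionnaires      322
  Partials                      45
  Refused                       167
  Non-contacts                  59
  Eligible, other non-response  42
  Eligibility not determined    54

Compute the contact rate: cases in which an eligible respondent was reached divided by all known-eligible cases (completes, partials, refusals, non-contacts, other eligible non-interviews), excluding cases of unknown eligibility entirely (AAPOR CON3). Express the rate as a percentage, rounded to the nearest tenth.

90.7%

Numerator → 322 + 45 + 167 + 42 = 576
Denom → 322 + 45 + 167 + 59 + 42 = 635
CON3 = 576 / 635 = 0.9071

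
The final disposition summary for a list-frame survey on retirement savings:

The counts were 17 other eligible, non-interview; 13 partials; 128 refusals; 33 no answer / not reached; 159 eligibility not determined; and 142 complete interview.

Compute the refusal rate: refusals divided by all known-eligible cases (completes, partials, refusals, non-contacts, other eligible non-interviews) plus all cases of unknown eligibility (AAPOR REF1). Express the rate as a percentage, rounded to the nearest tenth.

Num → 128
Denominator → 142 + 13 + 128 + 33 + 17 + 159 = 492
REF1 = 128 / 492 = 0.2602

26.0%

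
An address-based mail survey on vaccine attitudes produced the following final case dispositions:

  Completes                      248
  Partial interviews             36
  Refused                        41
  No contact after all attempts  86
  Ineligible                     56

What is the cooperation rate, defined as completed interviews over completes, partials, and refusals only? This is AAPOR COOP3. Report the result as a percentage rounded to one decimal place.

76.3%

Top: 248
Base: 248 + 36 + 41 = 325
COOP3 = 248 / 325 = 0.7631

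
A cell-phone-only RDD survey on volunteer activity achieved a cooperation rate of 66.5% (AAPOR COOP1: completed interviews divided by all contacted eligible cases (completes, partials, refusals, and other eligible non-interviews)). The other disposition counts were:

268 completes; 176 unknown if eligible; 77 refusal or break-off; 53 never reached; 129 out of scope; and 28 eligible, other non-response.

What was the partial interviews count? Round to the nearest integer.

30

COOP1 = 268 / D = 0.665
D = 268 / 0.665 = 403.0
Remaining denominator categories sum to 373
partial interviews = 403.0 − 373 ≈ 30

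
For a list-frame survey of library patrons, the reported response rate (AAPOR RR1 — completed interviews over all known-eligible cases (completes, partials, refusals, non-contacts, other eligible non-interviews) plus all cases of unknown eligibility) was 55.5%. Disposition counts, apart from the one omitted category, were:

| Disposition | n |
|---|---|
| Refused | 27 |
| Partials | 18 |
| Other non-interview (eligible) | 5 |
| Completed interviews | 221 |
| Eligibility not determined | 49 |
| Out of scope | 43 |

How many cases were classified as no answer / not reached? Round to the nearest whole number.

78

RR1 = 221 / D = 0.555
D = 221 / 0.555 = 398.2
Rest of base = 320
no answer / not reached = 398.2 − 320 ≈ 78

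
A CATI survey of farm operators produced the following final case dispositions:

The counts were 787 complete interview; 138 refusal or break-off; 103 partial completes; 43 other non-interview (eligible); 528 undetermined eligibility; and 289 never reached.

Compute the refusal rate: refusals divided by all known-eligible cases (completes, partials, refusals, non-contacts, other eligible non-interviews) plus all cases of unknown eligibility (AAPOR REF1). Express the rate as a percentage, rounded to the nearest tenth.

Num: 138
Denom: 787 + 103 + 138 + 289 + 43 + 528 = 1888
REF1 = 138 / 1888 = 0.0731

7.3%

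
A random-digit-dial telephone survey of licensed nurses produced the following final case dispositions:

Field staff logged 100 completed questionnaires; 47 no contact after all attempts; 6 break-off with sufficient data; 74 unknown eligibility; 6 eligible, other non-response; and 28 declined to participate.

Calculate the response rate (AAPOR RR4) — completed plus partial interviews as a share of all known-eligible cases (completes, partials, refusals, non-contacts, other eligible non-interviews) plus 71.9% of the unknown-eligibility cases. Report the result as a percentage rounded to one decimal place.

Top → 100 + 6 = 106
Known eligible → 100 + 6 + 28 + 47 + 6 = 187
Estimated eligible among unknowns → 0.7190 × 74 = 53.21
Denom → 187 + 53.21 = 240.21
RR4 = 106 / 240.21 = 0.4413

44.1%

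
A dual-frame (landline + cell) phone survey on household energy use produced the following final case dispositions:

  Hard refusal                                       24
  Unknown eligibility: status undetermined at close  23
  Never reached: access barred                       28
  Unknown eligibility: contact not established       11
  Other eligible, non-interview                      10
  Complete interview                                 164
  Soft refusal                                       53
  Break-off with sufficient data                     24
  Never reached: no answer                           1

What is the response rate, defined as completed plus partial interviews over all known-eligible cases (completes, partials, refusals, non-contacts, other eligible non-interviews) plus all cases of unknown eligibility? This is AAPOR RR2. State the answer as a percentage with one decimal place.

55.6%

Declined to participate = 24 + 53 = 77
No contact after all attempts = 1 + 28 = 29
Eligibility not determined = 11 + 23 = 34
Top → 164 + 24 = 188
Denominator → 164 + 24 + 77 + 29 + 10 + 34 = 338
RR2 = 188 / 338 = 0.5562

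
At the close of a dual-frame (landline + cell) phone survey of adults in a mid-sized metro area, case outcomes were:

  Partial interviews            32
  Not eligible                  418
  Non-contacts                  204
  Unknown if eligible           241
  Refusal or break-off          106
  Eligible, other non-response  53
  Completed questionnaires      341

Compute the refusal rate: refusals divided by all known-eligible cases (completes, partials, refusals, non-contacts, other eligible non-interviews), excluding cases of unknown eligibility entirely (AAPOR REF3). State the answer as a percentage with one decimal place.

14.4%

Num → 106
Denom → 341 + 32 + 106 + 204 + 53 = 736
REF3 = 106 / 736 = 0.1440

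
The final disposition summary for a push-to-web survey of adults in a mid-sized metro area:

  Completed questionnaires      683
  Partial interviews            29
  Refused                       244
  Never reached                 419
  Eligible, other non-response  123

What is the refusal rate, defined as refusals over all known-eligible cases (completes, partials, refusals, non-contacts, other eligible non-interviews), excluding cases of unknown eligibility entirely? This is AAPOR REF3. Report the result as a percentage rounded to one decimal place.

16.3%

Numerator: 244
Denom: 683 + 29 + 244 + 419 + 123 = 1498
REF3 = 244 / 1498 = 0.1629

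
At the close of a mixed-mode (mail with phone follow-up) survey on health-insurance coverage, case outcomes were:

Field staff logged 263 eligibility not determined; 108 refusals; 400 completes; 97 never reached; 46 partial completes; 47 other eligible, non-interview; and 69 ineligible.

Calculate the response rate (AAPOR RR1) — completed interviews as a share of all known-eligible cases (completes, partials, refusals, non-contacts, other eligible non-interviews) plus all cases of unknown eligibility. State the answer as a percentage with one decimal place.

41.6%

Top → 400
Denom → 400 + 46 + 108 + 97 + 47 + 263 = 961
RR1 = 400 / 961 = 0.4162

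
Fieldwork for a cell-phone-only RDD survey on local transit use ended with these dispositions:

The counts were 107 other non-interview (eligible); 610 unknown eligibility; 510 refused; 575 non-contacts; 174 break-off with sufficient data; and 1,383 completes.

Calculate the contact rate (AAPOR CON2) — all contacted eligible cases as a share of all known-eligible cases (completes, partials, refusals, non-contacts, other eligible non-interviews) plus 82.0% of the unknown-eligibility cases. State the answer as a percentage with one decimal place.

Num: 1383 + 174 + 510 + 107 = 2174
Known eligible: 1383 + 174 + 510 + 575 + 107 = 2749
Estimated eligible among unknowns: 0.8200 × 610 = 500.20
Denom: 2749 + 500.20 = 3249.20
CON2 = 2174 / 3249.20 = 0.6691

66.9%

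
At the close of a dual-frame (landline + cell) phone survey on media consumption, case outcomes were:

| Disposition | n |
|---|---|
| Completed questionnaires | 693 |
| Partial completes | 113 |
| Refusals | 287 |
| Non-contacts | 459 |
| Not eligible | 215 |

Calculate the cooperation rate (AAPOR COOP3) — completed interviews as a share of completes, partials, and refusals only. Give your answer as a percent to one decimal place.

63.4%

Top = 693
Base = 693 + 113 + 287 = 1093
COOP3 = 693 / 1093 = 0.6340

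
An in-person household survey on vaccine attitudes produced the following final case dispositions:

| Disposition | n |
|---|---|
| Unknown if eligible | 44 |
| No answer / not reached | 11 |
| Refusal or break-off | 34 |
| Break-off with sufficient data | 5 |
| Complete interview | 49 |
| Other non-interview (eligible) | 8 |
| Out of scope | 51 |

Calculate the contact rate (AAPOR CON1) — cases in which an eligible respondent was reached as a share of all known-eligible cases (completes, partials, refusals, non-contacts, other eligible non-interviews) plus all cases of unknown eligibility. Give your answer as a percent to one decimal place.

Top = 49 + 5 + 34 + 8 = 96
Denominator = 49 + 5 + 34 + 11 + 8 + 44 = 151
CON1 = 96 / 151 = 0.6358

63.6%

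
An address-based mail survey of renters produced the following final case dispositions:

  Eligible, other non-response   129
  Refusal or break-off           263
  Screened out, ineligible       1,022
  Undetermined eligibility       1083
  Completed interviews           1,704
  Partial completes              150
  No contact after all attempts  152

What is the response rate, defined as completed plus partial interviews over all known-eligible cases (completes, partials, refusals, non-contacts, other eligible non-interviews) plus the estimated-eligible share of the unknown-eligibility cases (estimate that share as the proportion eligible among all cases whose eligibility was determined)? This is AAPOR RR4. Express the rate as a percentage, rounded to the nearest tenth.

58.7%

Top: 1704 + 150 = 1854
Eligible (known): 1704 + 150 + 263 + 152 + 129 = 2398
e = 2398 / (2398 + 1022) = 2398 / 3420 = 0.7012
e × U: 0.7012 × 1083 = 759.40
Denominator: 2398 + 759.40 = 3157.40
RR4 = 1854 / 3157.40 = 0.5872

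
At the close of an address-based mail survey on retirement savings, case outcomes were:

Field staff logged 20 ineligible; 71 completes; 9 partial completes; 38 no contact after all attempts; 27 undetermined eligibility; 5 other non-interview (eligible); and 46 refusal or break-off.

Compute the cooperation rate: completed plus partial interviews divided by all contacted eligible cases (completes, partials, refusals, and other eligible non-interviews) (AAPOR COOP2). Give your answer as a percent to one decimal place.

61.1%

Num = 71 + 9 = 80
Denom = 71 + 9 + 46 + 5 = 131
COOP2 = 80 / 131 = 0.6107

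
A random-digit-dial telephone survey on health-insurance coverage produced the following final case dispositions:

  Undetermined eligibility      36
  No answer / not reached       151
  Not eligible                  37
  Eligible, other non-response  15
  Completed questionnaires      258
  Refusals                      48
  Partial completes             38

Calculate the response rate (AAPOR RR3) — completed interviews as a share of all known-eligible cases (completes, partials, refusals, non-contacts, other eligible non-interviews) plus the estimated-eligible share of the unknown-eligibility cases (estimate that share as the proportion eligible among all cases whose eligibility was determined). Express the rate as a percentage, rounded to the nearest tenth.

47.5%

Top: 258
Known eligible: 258 + 38 + 48 + 151 + 15 = 510
e = 510 / (510 + 37) = 510 / 547 = 0.9324
e × U: 0.9324 × 36 = 33.57
Denominator: 510 + 33.57 = 543.57
RR3 = 258 / 543.57 = 0.4746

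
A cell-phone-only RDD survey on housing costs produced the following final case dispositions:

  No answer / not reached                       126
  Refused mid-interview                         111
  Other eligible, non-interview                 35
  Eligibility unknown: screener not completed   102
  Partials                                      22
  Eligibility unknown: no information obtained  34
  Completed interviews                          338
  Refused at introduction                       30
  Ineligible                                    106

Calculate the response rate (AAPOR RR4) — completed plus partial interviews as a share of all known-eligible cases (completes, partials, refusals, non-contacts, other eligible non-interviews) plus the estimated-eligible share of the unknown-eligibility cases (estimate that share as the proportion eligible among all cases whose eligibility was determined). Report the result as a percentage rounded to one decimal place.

46.2%

Refused = 30 + 111 = 141
Undetermined eligibility = 102 + 34 = 136
Num → 338 + 22 = 360
Determined eligible → 338 + 22 + 141 + 126 + 35 = 662
e = 662 / (662 + 106) = 662 / 768 = 0.8620
Eligible share of unknowns → 0.8620 × 136 = 117.23
Denom → 662 + 117.23 = 779.23
RR4 = 360 / 779.23 = 0.4620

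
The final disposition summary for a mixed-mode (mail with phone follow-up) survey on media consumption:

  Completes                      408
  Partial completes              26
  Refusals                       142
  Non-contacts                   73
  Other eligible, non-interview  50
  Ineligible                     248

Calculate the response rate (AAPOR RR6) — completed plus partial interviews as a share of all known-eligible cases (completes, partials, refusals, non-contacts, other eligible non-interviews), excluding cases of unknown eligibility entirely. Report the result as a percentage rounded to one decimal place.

62.1%

Num: 408 + 26 = 434
Denominator: 408 + 26 + 142 + 73 + 50 = 699
RR6 = 434 / 699 = 0.6209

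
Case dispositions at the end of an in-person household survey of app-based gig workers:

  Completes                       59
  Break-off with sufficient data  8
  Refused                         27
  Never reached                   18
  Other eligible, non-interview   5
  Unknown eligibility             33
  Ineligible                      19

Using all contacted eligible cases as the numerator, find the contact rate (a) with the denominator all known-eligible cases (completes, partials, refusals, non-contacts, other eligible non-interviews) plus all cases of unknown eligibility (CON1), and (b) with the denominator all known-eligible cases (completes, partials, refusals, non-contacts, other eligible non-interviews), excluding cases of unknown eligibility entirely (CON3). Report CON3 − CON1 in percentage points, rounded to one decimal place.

18.6

Num = 59 + 8 + 27 + 5 = 99
Denominator = 59 + 8 + 27 + 18 + 5 + 33 = 150
CON1 = 99 / 150 = 0.6600
Denominator = 59 + 8 + 27 + 18 + 5 = 117
CON3 = 99 / 117 = 0.8462
Difference = 84.62 − 66.00 = 18.62 percentage points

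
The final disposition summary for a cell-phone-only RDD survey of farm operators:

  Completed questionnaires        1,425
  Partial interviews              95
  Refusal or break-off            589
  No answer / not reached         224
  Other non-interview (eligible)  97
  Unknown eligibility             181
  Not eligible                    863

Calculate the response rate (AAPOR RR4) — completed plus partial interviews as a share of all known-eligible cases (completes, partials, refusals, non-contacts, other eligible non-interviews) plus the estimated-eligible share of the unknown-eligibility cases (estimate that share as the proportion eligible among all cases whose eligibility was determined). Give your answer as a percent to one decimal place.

59.3%

Top: 1425 + 95 = 1520
Determined eligible: 1425 + 95 + 589 + 224 + 97 = 2430
e = 2430 / (2430 + 863) = 2430 / 3293 = 0.7379
Estimated eligible among unknowns: 0.7379 × 181 = 133.56
Denominator: 2430 + 133.56 = 2563.56
RR4 = 1520 / 2563.56 = 0.5929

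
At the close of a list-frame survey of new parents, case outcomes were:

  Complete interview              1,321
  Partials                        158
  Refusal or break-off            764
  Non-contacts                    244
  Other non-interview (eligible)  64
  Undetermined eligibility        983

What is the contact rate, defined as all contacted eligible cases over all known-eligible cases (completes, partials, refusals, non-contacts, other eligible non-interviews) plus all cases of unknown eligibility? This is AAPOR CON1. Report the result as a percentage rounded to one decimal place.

Num = 1321 + 158 + 764 + 64 = 2307
Denominator = 1321 + 158 + 764 + 244 + 64 + 983 = 3534
CON1 = 2307 / 3534 = 0.6528

65.3%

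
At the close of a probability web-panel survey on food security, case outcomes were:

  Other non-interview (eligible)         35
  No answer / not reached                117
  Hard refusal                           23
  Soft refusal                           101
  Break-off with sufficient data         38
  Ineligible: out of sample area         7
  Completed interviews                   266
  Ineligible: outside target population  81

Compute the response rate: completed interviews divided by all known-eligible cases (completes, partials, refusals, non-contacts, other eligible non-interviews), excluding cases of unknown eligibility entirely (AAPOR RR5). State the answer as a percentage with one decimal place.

45.9%

Refused = 23 + 101 = 124
Ineligible = 81 + 7 = 88
Num: 266
Denom: 266 + 38 + 124 + 117 + 35 = 580
RR5 = 266 / 580 = 0.4586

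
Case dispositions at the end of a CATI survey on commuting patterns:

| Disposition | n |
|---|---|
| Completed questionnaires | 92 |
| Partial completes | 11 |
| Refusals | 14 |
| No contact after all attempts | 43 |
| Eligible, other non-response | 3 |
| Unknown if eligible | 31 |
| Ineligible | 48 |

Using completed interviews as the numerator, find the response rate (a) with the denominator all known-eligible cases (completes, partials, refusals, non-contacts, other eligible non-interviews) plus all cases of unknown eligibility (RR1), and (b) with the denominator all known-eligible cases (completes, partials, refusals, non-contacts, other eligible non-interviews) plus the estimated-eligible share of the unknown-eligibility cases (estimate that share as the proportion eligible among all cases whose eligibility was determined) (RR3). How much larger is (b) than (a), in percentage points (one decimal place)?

1.8

Top → 92
Denom → 92 + 11 + 14 + 43 + 3 + 31 = 194
RR1 = 92 / 194 = 0.4742
Determined eligible → 92 + 11 + 14 + 43 + 3 = 163
e = 163 / (163 + 48) = 163 / 211 = 0.7725
Eligible share of unknowns → 0.7725 × 31 = 23.95
Denom → 163 + 23.95 = 186.95
RR3 = 92 / 186.95 = 0.4921
Difference = 49.21 − 47.42 = 1.79 percentage points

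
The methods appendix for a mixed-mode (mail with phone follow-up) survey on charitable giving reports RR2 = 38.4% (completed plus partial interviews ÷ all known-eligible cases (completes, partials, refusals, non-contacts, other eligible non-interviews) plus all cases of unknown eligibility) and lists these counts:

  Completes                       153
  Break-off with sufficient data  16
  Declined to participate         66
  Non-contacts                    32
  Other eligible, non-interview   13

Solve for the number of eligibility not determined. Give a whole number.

Numerator: 153 + 16 = 169
RR2 = 169 / D = 0.384
D = 169 / 0.384 = 440.1
Rest of base = 280
eligibility not determined = 440.1 − 280 ≈ 160

160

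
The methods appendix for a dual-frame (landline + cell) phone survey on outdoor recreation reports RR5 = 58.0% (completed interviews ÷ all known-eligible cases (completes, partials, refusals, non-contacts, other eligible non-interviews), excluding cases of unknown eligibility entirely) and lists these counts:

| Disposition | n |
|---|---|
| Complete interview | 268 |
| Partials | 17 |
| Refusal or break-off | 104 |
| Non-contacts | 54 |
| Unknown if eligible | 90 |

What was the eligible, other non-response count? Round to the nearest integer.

RR5 = 268 / D = 0.580
D = 268 / 0.580 = 462.1
Remaining denominator categories sum to 443
eligible, other non-response = 462.1 − 443 ≈ 19

19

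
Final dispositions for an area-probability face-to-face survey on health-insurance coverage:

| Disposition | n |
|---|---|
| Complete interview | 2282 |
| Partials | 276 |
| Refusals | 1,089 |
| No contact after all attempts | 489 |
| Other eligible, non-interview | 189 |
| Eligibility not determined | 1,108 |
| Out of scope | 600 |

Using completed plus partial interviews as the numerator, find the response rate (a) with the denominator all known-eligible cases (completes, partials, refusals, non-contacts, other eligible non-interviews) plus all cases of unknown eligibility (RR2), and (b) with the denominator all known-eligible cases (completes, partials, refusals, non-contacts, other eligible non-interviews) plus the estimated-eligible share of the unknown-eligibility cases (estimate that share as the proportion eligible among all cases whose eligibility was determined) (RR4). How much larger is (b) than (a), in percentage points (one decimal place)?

Num = 2282 + 276 = 2558
Base = 2282 + 276 + 1089 + 489 + 189 + 1108 = 5433
RR2 = 2558 / 5433 = 0.4708
Eligible (known) = 2282 + 276 + 1089 + 489 + 189 = 4325
e = 4325 / (4325 + 600) = 4325 / 4925 = 0.8782
Estimated eligible among unknowns = 0.8782 × 1108 = 973.05
Base = 4325 + 973.05 = 5298.05
RR4 = 2558 / 5298.05 = 0.4828
Difference = 48.28 − 47.08 = 1.20 percentage points

1.2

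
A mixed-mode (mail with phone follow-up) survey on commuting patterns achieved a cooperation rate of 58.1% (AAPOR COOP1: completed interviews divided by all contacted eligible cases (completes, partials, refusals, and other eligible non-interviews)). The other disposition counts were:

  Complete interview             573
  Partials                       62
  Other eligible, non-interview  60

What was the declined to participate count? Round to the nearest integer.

291

COOP1 = 573 / D = 0.581
D = 573 / 0.581 = 986.2
Rest of base = 695
declined to participate = 986.2 − 695 ≈ 291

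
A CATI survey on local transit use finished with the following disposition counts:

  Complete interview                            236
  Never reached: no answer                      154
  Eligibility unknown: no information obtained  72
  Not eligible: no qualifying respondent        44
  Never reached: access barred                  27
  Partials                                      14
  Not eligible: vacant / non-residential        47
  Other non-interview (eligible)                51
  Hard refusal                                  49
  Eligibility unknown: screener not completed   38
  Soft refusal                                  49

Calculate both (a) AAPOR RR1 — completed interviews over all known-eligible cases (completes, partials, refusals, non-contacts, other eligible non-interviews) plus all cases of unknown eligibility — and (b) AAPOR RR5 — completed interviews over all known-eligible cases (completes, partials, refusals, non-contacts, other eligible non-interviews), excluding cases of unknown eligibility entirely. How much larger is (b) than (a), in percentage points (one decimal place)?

6.5

Declined to participate = 49 + 49 = 98
No answer / not reached = 154 + 27 = 181
Unknown eligibility = 38 + 72 = 110
Out of scope = 44 + 47 = 91
Num = 236
Denom = 236 + 14 + 98 + 181 + 51 + 110 = 690
RR1 = 236 / 690 = 0.3420
Denom = 236 + 14 + 98 + 181 + 51 = 580
RR5 = 236 / 580 = 0.4069
Difference = 40.69 − 34.20 = 6.49 percentage points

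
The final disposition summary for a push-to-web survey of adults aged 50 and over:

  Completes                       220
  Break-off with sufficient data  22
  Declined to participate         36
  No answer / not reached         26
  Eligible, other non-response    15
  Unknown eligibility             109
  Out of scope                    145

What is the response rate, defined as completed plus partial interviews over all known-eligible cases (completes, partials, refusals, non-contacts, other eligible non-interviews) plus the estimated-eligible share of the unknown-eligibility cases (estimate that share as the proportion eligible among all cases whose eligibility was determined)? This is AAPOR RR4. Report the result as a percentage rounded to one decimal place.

61.4%

Numerator = 220 + 22 = 242
Determined eligible = 220 + 22 + 36 + 26 + 15 = 319
e = 319 / (319 + 145) = 319 / 464 = 0.6875
Eligible share of unknowns = 0.6875 × 109 = 74.94
Base = 319 + 74.94 = 393.94
RR4 = 242 / 393.94 = 0.6143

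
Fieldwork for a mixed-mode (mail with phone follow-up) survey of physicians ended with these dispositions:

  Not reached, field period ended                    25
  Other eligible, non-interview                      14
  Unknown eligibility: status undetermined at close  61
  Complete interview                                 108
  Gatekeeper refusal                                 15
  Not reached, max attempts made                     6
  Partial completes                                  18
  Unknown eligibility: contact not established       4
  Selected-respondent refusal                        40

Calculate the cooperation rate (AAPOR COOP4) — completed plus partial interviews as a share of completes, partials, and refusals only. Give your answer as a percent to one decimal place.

Declined to participate = 15 + 40 = 55
Non-contacts = 25 + 6 = 31
Undetermined eligibility = 4 + 61 = 65
Numerator = 108 + 18 = 126
Denom = 108 + 18 + 55 = 181
COOP4 = 126 / 181 = 0.6961

69.6%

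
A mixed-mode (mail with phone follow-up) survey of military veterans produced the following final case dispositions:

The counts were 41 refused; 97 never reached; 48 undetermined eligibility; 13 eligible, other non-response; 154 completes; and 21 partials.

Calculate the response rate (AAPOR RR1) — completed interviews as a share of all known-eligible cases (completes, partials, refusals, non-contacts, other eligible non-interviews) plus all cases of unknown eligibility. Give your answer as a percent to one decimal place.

41.2%

Numerator → 154
Base → 154 + 21 + 41 + 97 + 13 + 48 = 374
RR1 = 154 / 374 = 0.4118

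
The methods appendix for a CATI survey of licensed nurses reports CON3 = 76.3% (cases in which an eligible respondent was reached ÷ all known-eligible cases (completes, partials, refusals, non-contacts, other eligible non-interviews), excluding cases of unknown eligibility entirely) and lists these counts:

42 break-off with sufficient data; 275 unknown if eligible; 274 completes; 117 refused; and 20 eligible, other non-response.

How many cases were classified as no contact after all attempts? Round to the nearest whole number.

141

Numerator = 274 + 42 + 117 + 20 = 453
CON3 = 453 / D = 0.763
D = 453 / 0.763 = 593.7
Other denominator terms total 453
no contact after all attempts = 593.7 − 453 ≈ 141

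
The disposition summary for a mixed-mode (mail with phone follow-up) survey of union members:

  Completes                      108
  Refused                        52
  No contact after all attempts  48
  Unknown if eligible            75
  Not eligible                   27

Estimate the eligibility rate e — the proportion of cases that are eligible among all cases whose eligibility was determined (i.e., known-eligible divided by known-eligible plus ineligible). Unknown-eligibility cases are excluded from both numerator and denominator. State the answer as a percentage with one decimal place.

Determined eligible = 108 + 52 + 48 = 208
e = 208 / (208 + 27) = 208 / 235 = 0.8851

88.5%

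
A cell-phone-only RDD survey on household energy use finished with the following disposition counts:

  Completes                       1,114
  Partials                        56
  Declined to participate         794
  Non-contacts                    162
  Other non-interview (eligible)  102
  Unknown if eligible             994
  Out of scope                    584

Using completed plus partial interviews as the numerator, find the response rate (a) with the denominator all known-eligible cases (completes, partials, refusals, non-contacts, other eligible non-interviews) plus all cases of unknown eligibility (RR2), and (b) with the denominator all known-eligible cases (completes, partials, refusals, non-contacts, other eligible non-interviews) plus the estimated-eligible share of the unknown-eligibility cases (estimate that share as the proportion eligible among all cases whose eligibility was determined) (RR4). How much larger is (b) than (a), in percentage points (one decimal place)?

Numerator = 1114 + 56 = 1170
Denominator = 1114 + 56 + 794 + 162 + 102 + 994 = 3222
RR2 = 1170 / 3222 = 0.3631
Eligible (known) = 1114 + 56 + 794 + 162 + 102 = 2228
e = 2228 / (2228 + 584) = 2228 / 2812 = 0.7923
Estimated eligible among unknowns = 0.7923 × 994 = 787.55
Denominator = 2228 + 787.55 = 3015.55
RR4 = 1170 / 3015.55 = 0.3880
Difference = 38.80 − 36.31 = 2.49 percentage points

2.5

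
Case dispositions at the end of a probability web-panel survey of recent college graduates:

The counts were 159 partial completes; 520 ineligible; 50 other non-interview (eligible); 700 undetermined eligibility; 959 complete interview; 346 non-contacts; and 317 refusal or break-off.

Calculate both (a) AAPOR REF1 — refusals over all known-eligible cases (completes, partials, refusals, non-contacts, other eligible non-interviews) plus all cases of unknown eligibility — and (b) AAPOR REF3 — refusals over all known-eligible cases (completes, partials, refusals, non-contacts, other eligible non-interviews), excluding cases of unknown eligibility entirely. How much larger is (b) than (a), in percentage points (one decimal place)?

4.8

Numerator = 317
Denominator = 959 + 159 + 317 + 346 + 50 + 700 = 2531
REF1 = 317 / 2531 = 0.1252
Denominator = 959 + 159 + 317 + 346 + 50 = 1831
REF3 = 317 / 1831 = 0.1731
Difference = 17.31 − 12.52 = 4.79 percentage points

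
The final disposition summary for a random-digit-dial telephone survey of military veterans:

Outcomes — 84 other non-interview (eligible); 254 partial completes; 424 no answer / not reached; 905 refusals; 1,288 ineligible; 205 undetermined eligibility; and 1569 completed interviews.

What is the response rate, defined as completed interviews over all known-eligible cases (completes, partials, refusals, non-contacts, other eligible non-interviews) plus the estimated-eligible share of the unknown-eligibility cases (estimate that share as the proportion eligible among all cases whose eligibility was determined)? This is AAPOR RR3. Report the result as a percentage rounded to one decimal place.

46.4%

Top = 1569
Determined eligible = 1569 + 254 + 905 + 424 + 84 = 3236
e = 3236 / (3236 + 1288) = 3236 / 4524 = 0.7153
e × U = 0.7153 × 205 = 146.64
Denom = 3236 + 146.64 = 3382.64
RR3 = 1569 / 3382.64 = 0.4638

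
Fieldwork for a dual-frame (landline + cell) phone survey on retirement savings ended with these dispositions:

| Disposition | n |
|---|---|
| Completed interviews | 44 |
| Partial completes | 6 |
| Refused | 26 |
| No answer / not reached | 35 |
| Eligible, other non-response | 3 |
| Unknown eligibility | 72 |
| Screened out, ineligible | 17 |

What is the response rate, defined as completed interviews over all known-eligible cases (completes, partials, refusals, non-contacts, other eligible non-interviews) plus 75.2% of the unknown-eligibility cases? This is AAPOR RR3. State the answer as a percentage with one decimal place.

Numerator = 44
Known eligible = 44 + 6 + 26 + 35 + 3 = 114
e × U = 0.7520 × 72 = 54.14
Base = 114 + 54.14 = 168.14
RR3 = 44 / 168.14 = 0.2617

26.2%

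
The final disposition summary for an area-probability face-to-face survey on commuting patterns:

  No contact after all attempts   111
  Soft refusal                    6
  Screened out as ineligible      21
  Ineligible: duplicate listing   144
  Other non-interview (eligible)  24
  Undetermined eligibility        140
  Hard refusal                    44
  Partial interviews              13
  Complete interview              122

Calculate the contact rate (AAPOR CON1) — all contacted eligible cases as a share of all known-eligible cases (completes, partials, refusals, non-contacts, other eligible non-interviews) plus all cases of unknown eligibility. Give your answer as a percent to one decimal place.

45.4%

Refusal or break-off = 44 + 6 = 50
Not eligible = 21 + 144 = 165
Top → 122 + 13 + 50 + 24 = 209
Denom → 122 + 13 + 50 + 111 + 24 + 140 = 460
CON1 = 209 / 460 = 0.4543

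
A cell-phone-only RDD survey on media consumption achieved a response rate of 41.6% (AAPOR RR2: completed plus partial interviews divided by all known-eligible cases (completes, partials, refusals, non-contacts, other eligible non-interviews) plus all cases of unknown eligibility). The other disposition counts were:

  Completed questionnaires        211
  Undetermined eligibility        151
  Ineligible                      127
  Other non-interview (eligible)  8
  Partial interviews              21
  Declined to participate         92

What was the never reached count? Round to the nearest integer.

75

Num → 211 + 21 = 232
RR2 = 232 / D = 0.416
D = 232 / 0.416 = 557.7
Remaining denominator categories sum to 483
never reached = 557.7 − 483 ≈ 75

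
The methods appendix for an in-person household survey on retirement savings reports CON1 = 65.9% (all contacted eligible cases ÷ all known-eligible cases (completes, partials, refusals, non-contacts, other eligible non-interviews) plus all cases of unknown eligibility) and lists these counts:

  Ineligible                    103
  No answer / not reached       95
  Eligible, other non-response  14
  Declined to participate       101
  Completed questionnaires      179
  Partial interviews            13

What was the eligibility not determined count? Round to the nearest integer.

Top → 179 + 13 + 101 + 14 = 307
CON1 = 307 / D = 0.659
D = 307 / 0.659 = 465.9
Other denominator terms total 402
eligibility not determined = 465.9 − 402 ≈ 64

64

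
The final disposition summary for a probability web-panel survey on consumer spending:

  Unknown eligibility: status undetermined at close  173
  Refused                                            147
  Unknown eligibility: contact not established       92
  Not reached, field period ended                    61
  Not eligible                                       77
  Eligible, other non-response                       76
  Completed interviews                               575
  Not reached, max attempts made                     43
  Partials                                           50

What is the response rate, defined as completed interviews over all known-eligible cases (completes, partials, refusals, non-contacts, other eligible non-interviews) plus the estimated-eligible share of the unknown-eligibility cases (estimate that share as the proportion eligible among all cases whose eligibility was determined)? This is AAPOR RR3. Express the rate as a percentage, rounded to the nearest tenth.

48.0%

No contact after all attempts = 61 + 43 = 104
Undetermined eligibility = 92 + 173 = 265
Num: 575
Eligible (known): 575 + 50 + 147 + 104 + 76 = 952
e = 952 / (952 + 77) = 952 / 1029 = 0.9252
e × U: 0.9252 × 265 = 245.18
Denom: 952 + 245.18 = 1197.18
RR3 = 575 / 1197.18 = 0.4803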